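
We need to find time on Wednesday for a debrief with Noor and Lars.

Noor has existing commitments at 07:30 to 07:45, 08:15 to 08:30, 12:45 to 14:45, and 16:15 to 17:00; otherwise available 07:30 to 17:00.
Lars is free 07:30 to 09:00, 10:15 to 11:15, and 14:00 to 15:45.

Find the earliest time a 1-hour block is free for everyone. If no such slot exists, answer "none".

Noor free within 07:30–17:00: 07:45–08:15, 08:30–12:45, 14:45–16:15.
Noor ∩ Lars: 07:45–08:15, 08:30–09:00, 10:15–11:15, 14:45–15:45.
Windows ≥ 60 min: 10:15–11:15, 14:45–15:45.
Earliest such window starts at 10:15.

10:15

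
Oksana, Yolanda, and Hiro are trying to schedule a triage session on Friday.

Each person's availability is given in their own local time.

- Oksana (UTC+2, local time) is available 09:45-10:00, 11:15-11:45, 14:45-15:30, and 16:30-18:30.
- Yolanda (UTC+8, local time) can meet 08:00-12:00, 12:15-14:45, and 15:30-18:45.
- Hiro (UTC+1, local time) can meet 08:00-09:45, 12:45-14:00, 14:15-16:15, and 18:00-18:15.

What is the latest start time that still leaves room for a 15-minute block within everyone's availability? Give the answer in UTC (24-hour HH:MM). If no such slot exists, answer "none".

07:45

Oksana → UTC: 07:45–08:00, 09:15–09:45, 12:45–13:30, 14:30–16:30.
Yolanda → UTC: 00:00–04:00, 04:15–06:45, 07:30–10:45.
Hiro → UTC: 07:00–08:45, 11:45–13:00, 13:15–15:15, 17:00–17:15.
Oksana ∩ Yolanda: 07:45–08:00, 09:15–09:45.
Oksana ∩ Yolanda ∩ Hiro: 07:45–08:00.
Windows ≥ 15 min: 07:45–08:00.
Latest start in the last window 07:45–08:00 is 08:00 − 15 min = 07:45.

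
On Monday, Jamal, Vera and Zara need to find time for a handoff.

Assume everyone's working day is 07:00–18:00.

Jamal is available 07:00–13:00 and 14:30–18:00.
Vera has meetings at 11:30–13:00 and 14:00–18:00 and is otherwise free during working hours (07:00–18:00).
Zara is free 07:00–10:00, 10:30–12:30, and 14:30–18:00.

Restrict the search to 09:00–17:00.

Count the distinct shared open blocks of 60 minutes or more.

Vera free within 07:00–18:00: 07:00–11:30, 13:00–14:00.
Jamal ∩ Vera: 07:00–11:30.
Jamal ∩ Vera ∩ Zara: 07:00–10:00, 10:30–11:30.
Restricted to 09:00–17:00: 09:00–10:00, 10:30–11:30.
Windows ≥ 60 min: 09:00–10:00, 10:30–11:30.
That's 2 windows.

2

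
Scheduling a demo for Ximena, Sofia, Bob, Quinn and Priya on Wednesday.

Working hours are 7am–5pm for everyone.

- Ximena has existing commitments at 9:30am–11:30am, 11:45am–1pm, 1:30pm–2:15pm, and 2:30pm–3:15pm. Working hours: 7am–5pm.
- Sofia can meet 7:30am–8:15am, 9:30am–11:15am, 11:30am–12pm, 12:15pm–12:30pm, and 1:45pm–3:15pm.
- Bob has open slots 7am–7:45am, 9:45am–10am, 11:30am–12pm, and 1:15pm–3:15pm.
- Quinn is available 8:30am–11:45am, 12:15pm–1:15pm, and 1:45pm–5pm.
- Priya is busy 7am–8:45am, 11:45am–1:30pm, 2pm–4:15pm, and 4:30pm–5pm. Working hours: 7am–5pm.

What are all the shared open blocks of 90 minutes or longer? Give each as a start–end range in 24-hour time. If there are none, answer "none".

none

Ximena free within 07:00–17:00: 07:00–09:30, 11:30–11:45, 13:00–13:30, 14:15–14:30, 15:15–17:00.
Priya free within 07:00–17:00: 08:45–11:45, 13:30–14:00, 16:15–16:30.
Ximena ∩ Sofia: 07:30–08:15, 11:30–11:45, 14:15–14:30.
Ximena ∩ Sofia ∩ Bob: 07:30–07:45, 11:30–11:45, 14:15–14:30.
Ximena ∩ Sofia ∩ Bob ∩ Quinn: 11:30–11:45, 14:15–14:30.
Ximena ∩ Sofia ∩ Bob ∩ Quinn ∩ Priya: 11:30–11:45.
Windows ≥ 90 min: (none).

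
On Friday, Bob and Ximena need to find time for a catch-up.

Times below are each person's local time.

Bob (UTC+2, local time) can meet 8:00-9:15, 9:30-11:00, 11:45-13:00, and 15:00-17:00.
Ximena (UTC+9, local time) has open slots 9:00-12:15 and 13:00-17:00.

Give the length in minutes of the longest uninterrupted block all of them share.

Bob → UTC: 06:00–07:15, 07:30–09:00, 09:45–11:00, 13:00–15:00.
Ximena → UTC: 00:00–03:15, 04:00–08:00.
Bob ∩ Ximena: 06:00–07:15, 07:30–08:00.
Common window lengths: 75, 30 min; longest is 75.

75 minutes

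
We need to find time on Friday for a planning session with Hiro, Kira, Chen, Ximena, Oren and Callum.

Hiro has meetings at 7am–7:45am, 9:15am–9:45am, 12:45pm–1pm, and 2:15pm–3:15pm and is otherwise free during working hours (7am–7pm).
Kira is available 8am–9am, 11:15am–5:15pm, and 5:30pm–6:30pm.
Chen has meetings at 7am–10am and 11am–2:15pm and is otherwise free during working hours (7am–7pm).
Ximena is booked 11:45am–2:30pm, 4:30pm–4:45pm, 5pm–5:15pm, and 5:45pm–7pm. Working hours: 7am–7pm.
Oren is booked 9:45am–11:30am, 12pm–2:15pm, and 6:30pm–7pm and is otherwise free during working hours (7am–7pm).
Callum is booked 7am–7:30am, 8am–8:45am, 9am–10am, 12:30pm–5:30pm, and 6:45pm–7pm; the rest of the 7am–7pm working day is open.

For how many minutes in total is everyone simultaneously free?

Hiro free within 07:00–19:00: 07:45–09:15, 09:45–12:45, 13:00–14:15, 15:15–19:00.
Chen free within 07:00–19:00: 10:00–11:00, 14:15–19:00.
Ximena free within 07:00–19:00: 07:00–11:45, 14:30–16:30, 16:45–17:00, 17:15–17:45.
Oren free within 07:00–19:00: 07:00–09:45, 11:30–12:00, 14:15–18:30.
Callum free within 07:00–19:00: 07:30–08:00, 08:45–09:00, 10:00–12:30, 17:30–18:45.
Hiro ∩ Kira: 08:00–09:00, 11:15–12:45, 13:00–14:15, 15:15–17:15, 17:30–18:30.
Hiro ∩ Kira ∩ Chen: 15:15–17:15, 17:30–18:30.
Hiro ∩ Kira ∩ Chen ∩ Ximena: 15:15–16:30, 16:45–17:00, 17:30–17:45.
Hiro ∩ Kira ∩ Chen ∩ Ximena ∩ Oren: 15:15–16:30, 16:45–17:00, 17:30–17:45.
Hiro ∩ Kira ∩ Chen ∩ Ximena ∩ Oren ∩ Callum: 17:30–17:45.
Total common minutes: 15.

15 minutes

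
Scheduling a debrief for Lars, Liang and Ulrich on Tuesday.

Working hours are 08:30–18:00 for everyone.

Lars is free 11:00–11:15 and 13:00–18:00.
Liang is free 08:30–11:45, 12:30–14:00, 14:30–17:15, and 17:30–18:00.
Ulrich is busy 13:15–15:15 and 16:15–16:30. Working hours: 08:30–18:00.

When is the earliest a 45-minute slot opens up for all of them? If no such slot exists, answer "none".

15:15

Ulrich free within 08:30–18:00: 08:30–13:15, 15:15–16:15, 16:30–18:00.
Lars ∩ Liang: 11:00–11:15, 13:00–14:00, 14:30–17:15, 17:30–18:00.
Lars ∩ Liang ∩ Ulrich: 11:00–11:15, 13:00–13:15, 15:15–16:15, 16:30–17:15, 17:30–18:00.
Windows ≥ 45 min: 15:15–16:15, 16:30–17:15.
Earliest such window starts at 15:15.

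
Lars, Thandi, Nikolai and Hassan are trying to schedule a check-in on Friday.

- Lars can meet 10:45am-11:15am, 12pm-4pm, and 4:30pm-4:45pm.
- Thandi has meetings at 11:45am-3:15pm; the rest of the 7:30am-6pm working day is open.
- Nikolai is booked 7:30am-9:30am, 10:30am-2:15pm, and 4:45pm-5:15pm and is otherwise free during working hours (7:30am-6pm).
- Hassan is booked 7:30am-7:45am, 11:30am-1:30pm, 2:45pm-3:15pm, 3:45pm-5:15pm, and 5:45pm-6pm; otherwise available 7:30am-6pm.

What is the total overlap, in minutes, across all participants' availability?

30 minutes

Thandi free within 07:30–18:00: 07:30–11:45, 15:15–18:00.
Nikolai free within 07:30–18:00: 09:30–10:30, 14:15–16:45, 17:15–18:00.
Hassan free within 07:30–18:00: 07:45–11:30, 13:30–14:45, 15:15–15:45, 17:15–17:45.
Lars ∩ Thandi: 10:45–11:15, 15:15–16:00, 16:30–16:45.
Lars ∩ Thandi ∩ Nikolai: 15:15–16:00, 16:30–16:45.
Lars ∩ Thandi ∩ Nikolai ∩ Hassan: 15:15–15:45.
Total common minutes: 30.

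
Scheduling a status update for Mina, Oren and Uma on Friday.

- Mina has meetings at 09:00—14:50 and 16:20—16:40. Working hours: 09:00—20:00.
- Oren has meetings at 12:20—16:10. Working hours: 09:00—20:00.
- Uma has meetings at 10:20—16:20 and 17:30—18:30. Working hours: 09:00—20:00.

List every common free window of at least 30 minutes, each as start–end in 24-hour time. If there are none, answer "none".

Mina free within 09:00–20:00: 14:50–16:20, 16:40–20:00.
Oren free within 09:00–20:00: 09:00–12:20, 16:10–20:00.
Uma free within 09:00–20:00: 09:00–10:20, 16:20–17:30, 18:30–20:00.
Mina ∩ Oren: 16:10–16:20, 16:40–20:00.
Mina ∩ Oren ∩ Uma: 16:40–17:30, 18:30–20:00.
Windows ≥ 30 min: 16:40–17:30, 18:30–20:00.

16:40–17:30, 18:30–20:00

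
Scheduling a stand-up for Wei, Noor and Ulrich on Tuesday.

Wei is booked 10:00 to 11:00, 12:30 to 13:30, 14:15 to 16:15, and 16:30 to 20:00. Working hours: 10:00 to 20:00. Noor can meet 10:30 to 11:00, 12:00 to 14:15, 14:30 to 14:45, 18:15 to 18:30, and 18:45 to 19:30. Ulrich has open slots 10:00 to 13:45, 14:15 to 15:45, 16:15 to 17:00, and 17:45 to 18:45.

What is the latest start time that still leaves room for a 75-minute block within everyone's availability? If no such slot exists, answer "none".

Wei free within 10:00–20:00: 11:00–12:30, 13:30–14:15, 16:15–16:30.
Wei ∩ Noor: 12:00–12:30, 13:30–14:15.
Wei ∩ Noor ∩ Ulrich: 12:00–12:30, 13:30–13:45.
Windows ≥ 75 min: (none).

none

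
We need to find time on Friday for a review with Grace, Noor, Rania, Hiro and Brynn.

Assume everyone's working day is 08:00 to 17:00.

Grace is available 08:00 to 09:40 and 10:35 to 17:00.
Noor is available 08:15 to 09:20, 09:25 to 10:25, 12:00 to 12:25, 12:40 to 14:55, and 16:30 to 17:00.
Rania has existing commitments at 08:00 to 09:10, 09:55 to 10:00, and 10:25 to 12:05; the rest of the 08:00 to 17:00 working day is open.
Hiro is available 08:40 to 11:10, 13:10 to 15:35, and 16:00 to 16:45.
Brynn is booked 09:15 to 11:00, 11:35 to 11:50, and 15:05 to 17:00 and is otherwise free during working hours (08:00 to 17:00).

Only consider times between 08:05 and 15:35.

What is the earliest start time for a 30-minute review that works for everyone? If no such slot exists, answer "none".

Rania free within 08:00–17:00: 09:10–09:55, 10:00–10:25, 12:05–17:00.
Brynn free within 08:00–17:00: 08:00–09:15, 11:00–11:35, 11:50–15:05.
Grace ∩ Noor: 08:15–09:20, 09:25–09:40, 12:00–12:25, 12:40–14:55, 16:30–17:00.
Grace ∩ Noor ∩ Rania: 09:10–09:20, 09:25–09:40, 12:05–12:25, 12:40–14:55, 16:30–17:00.
Grace ∩ Noor ∩ Rania ∩ Hiro: 09:10–09:20, 09:25–09:40, 13:10–14:55, 16:30–16:45.
Grace ∩ Noor ∩ Rania ∩ Hiro ∩ Brynn: 09:10–09:15, 13:10–14:55.
Restricted to 08:05–15:35: 09:10–09:15, 13:10–14:55.
Windows ≥ 30 min: 13:10–14:55.
Earliest such window starts at 13:10.

13:10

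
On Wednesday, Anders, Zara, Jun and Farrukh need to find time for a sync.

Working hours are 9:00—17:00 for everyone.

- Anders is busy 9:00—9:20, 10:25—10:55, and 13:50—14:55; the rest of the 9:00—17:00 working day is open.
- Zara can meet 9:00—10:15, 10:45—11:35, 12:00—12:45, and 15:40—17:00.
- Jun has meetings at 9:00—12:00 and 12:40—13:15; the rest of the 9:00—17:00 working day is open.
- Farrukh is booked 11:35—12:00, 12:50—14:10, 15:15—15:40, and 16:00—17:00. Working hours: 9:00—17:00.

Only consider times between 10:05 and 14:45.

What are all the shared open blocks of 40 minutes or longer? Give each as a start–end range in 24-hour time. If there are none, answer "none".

12:00–12:40

Anders free within 09:00–17:00: 09:20–10:25, 10:55–13:50, 14:55–17:00.
Jun free within 09:00–17:00: 12:00–12:40, 13:15–17:00.
Farrukh free within 09:00–17:00: 09:00–11:35, 12:00–12:50, 14:10–15:15, 15:40–16:00.
Anders ∩ Zara: 09:20–10:15, 10:55–11:35, 12:00–12:45, 15:40–17:00.
Anders ∩ Zara ∩ Jun: 12:00–12:40, 15:40–17:00.
Anders ∩ Zara ∩ Jun ∩ Farrukh: 12:00–12:40, 15:40–16:00.
Restricted to 10:05–14:45: 12:00–12:40.
Windows ≥ 40 min: 12:00–12:40.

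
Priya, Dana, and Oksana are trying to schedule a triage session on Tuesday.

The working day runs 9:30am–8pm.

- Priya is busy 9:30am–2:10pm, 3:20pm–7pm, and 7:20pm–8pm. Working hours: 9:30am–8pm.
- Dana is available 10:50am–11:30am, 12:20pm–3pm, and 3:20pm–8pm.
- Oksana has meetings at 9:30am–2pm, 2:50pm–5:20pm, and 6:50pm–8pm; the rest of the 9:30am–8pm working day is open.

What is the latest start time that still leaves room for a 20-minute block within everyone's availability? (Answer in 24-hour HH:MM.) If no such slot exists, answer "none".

Priya free within 09:30–20:00: 14:10–15:20, 19:00–19:20.
Oksana free within 09:30–20:00: 14:00–14:50, 17:20–18:50.
Priya ∩ Dana: 14:10–15:00, 19:00–19:20.
Priya ∩ Dana ∩ Oksana: 14:10–14:50.
Windows ≥ 20 min: 14:10–14:50.
Latest start in the last window 14:10–14:50 is 14:50 − 20 min = 14:30.

14:30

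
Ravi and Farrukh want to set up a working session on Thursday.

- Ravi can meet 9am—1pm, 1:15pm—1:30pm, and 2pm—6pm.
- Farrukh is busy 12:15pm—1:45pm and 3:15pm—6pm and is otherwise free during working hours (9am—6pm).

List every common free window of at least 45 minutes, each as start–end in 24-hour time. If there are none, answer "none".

Farrukh free within 09:00–18:00: 09:00–12:15, 13:45–15:15.
Ravi ∩ Farrukh: 09:00–12:15, 14:00–15:15.
Windows ≥ 45 min: 09:00–12:15, 14:00–15:15.

09:00–12:15, 14:00–15:15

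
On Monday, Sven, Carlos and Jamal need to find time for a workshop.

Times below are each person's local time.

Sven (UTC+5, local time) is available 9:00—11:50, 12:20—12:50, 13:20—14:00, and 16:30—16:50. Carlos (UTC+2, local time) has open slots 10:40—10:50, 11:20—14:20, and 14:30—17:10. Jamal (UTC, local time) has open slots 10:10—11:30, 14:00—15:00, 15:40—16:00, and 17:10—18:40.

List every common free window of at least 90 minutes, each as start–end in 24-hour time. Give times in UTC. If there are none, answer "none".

none

Sven → UTC: 04:00–06:50, 07:20–07:50, 08:20–09:00, 11:30–11:50.
Carlos → UTC: 08:40–08:50, 09:20–12:20, 12:30–15:10.
Jamal → UTC: 10:10–11:30, 14:00–15:00, 15:40–16:00, 17:10–18:40.
Sven ∩ Carlos: 08:40–08:50, 11:30–11:50.
Sven ∩ Carlos ∩ Jamal: (none).
Windows ≥ 90 min: (none).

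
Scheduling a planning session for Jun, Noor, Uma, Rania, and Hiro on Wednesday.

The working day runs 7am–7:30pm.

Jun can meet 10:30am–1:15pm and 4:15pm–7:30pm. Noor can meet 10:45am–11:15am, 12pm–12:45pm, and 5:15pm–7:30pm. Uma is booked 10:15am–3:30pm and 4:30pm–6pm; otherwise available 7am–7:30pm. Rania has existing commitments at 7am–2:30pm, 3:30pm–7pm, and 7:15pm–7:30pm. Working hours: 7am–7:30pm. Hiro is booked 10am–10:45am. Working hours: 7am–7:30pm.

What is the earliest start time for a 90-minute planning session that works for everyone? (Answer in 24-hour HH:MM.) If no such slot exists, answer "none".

Uma free within 07:00–19:30: 07:00–10:15, 15:30–16:30, 18:00–19:30.
Rania free within 07:00–19:30: 14:30–15:30, 19:00–19:15.
Hiro free within 07:00–19:30: 07:00–10:00, 10:45–19:30.
Jun ∩ Noor: 10:45–11:15, 12:00–12:45, 17:15–19:30.
Jun ∩ Noor ∩ Uma: 18:00–19:30.
Jun ∩ Noor ∩ Uma ∩ Rania: 19:00–19:15.
Jun ∩ Noor ∩ Uma ∩ Rania ∩ Hiro: 19:00–19:15.
Windows ≥ 90 min: (none).

none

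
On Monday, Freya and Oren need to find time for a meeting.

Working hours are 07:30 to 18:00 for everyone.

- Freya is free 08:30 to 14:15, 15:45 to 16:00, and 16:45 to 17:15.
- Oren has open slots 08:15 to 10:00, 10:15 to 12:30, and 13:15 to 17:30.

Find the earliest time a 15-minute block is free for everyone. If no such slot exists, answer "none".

Freya ∩ Oren: 08:30–10:00, 10:15–12:30, 13:15–14:15, 15:45–16:00, 16:45–17:15.
Windows ≥ 15 min: 08:30–10:00, 10:15–12:30, 13:15–14:15, 15:45–16:00, 16:45–17:15.
Earliest such window starts at 08:30.

08:30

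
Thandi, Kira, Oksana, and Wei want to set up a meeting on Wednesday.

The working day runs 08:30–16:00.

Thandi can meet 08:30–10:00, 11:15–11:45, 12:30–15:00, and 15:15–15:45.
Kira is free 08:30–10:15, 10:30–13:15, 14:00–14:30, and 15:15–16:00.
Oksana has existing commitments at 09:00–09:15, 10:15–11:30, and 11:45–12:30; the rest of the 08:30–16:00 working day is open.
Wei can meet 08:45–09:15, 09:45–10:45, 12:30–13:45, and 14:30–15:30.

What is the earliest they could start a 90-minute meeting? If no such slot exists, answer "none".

Oksana free within 08:30–16:00: 08:30–09:00, 09:15–10:15, 11:30–11:45, 12:30–16:00.
Thandi ∩ Kira: 08:30–10:00, 11:15–11:45, 12:30–13:15, 14:00–14:30, 15:15–15:45.
Thandi ∩ Kira ∩ Oksana: 08:30–09:00, 09:15–10:00, 11:30–11:45, 12:30–13:15, 14:00–14:30, 15:15–15:45.
Thandi ∩ Kira ∩ Oksana ∩ Wei: 08:45–09:00, 09:45–10:00, 12:30–13:15, 15:15–15:30.
Windows ≥ 90 min: (none).

none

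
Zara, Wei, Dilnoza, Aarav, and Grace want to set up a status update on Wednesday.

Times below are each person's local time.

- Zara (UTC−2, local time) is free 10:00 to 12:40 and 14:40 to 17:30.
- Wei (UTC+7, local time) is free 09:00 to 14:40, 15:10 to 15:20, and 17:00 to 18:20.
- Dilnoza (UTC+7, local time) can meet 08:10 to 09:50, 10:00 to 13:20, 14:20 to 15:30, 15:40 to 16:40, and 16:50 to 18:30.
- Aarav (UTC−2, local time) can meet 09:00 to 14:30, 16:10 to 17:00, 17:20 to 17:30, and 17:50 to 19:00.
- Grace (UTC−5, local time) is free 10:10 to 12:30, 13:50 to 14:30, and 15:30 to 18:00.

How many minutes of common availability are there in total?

Zara → UTC: 12:00–14:40, 16:40–19:30.
Wei → UTC: 02:00–07:40, 08:10–08:20, 10:00–11:20.
Dilnoza → UTC: 01:10–02:50, 03:00–06:20, 07:20–08:30, 08:40–09:40, 09:50–11:30.
Aarav → UTC: 11:00–16:30, 18:10–19:00, 19:20–19:30, 19:50–21:00.
Grace → UTC: 15:10–17:30, 18:50–19:30, 20:30–23:00.
Zara ∩ Wei: (none).
Zara ∩ Wei ∩ Dilnoza: (none).
Zara ∩ Wei ∩ Dilnoza ∩ Aarav: (none).
Zara ∩ Wei ∩ Dilnoza ∩ Aarav ∩ Grace: (none).
Total common minutes: 0.

0 minutes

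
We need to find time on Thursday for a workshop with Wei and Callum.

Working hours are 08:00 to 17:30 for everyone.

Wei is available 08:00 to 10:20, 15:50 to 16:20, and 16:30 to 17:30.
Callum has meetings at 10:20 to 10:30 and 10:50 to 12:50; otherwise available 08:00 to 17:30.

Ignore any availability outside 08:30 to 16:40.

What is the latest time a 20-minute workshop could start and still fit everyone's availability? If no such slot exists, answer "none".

16:00

Callum free within 08:00–17:30: 08:00–10:20, 10:30–10:50, 12:50–17:30.
Wei ∩ Callum: 08:00–10:20, 15:50–16:20, 16:30–17:30.
Restricted to 08:30–16:40: 08:30–10:20, 15:50–16:20, 16:30–16:40.
Windows ≥ 20 min: 08:30–10:20, 15:50–16:20.
Latest start in the last window 15:50–16:20 is 16:20 − 20 min = 16:00.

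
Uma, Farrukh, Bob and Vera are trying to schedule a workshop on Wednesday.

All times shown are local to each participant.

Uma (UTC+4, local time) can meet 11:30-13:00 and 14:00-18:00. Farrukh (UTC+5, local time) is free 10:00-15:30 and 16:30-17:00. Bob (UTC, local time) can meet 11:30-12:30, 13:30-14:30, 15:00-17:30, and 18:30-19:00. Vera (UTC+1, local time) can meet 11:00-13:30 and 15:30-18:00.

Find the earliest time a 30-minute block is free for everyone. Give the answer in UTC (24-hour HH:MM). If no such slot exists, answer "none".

11:30

Uma → UTC: 07:30–09:00, 10:00–14:00.
Farrukh → UTC: 05:00–10:30, 11:30–12:00.
Bob → UTC: 11:30–12:30, 13:30–14:30, 15:00–17:30, 18:30–19:00.
Vera → UTC: 10:00–12:30, 14:30–17:00.
Uma ∩ Farrukh: 07:30–09:00, 10:00–10:30, 11:30–12:00.
Uma ∩ Farrukh ∩ Bob: 11:30–12:00.
Uma ∩ Farrukh ∩ Bob ∩ Vera: 11:30–12:00.
Windows ≥ 30 min: 11:30–12:00.
Earliest such window starts at 11:30.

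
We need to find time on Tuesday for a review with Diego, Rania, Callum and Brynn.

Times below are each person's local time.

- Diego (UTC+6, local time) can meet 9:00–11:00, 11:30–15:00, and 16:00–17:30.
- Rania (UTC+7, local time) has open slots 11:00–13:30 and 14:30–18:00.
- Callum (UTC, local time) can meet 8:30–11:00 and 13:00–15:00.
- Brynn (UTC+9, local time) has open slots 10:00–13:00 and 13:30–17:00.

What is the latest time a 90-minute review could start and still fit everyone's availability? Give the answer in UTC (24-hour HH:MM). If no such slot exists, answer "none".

Diego → UTC: 03:00–05:00, 05:30–09:00, 10:00–11:30.
Rania → UTC: 04:00–06:30, 07:30–11:00.
Callum → UTC: 08:30–11:00, 13:00–15:00.
Brynn → UTC: 01:00–04:00, 04:30–08:00.
Diego ∩ Rania: 04:00–05:00, 05:30–06:30, 07:30–09:00, 10:00–11:00.
Diego ∩ Rania ∩ Callum: 08:30–09:00, 10:00–11:00.
Diego ∩ Rania ∩ Callum ∩ Brynn: (none).
Windows ≥ 90 min: (none).

none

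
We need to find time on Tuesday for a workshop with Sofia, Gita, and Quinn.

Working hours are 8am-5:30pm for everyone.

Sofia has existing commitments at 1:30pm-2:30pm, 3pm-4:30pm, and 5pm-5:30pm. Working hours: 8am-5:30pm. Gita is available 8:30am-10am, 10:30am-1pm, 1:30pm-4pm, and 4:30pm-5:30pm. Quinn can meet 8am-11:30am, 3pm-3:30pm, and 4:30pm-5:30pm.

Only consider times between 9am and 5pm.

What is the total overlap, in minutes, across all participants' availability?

Sofia free within 08:00–17:30: 08:00–13:30, 14:30–15:00, 16:30–17:00.
Sofia ∩ Gita: 08:30–10:00, 10:30–13:00, 14:30–15:00, 16:30–17:00.
Sofia ∩ Gita ∩ Quinn: 08:30–10:00, 10:30–11:30, 16:30–17:00.
Restricted to 09:00–17:00: 09:00–10:00, 10:30–11:30, 16:30–17:00.
Total common minutes: 60 + 60 + 30 = 150.

150 minutes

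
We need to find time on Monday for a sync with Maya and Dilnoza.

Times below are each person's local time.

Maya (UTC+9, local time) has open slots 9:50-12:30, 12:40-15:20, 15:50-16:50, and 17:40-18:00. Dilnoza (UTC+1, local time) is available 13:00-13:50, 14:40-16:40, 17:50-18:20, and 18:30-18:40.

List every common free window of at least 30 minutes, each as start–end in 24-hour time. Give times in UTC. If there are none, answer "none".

none

Maya → UTC: 00:50–03:30, 03:40–06:20, 06:50–07:50, 08:40–09:00.
Dilnoza → UTC: 12:00–12:50, 13:40–15:40, 16:50–17:20, 17:30–17:40.
Maya ∩ Dilnoza: (none).
Windows ≥ 30 min: (none).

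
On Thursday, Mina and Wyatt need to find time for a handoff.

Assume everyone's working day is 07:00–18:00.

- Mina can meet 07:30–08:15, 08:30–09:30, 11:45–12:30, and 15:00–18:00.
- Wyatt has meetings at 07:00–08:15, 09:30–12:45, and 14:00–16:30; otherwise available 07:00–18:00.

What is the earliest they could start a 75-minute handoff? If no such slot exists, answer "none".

Wyatt free within 07:00–18:00: 08:15–09:30, 12:45–14:00, 16:30–18:00.
Mina ∩ Wyatt: 08:30–09:30, 16:30–18:00.
Windows ≥ 75 min: 16:30–18:00.
Earliest such window starts at 16:30.

16:30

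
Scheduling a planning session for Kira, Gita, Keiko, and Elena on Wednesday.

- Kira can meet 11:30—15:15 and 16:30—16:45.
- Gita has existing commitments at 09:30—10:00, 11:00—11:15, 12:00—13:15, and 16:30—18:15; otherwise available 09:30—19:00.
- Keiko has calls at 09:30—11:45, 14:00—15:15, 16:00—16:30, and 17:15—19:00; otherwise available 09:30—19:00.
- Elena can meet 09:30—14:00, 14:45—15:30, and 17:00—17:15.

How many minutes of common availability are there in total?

Gita free within 09:30–19:00: 10:00–11:00, 11:15–12:00, 13:15–16:30, 18:15–19:00.
Keiko free within 09:30–19:00: 11:45–14:00, 15:15–16:00, 16:30–17:15.
Kira ∩ Gita: 11:30–12:00, 13:15–15:15.
Kira ∩ Gita ∩ Keiko: 11:45–12:00, 13:15–14:00.
Kira ∩ Gita ∩ Keiko ∩ Elena: 11:45–12:00, 13:15–14:00.
Total common minutes: 15 + 45 = 60.

60 minutes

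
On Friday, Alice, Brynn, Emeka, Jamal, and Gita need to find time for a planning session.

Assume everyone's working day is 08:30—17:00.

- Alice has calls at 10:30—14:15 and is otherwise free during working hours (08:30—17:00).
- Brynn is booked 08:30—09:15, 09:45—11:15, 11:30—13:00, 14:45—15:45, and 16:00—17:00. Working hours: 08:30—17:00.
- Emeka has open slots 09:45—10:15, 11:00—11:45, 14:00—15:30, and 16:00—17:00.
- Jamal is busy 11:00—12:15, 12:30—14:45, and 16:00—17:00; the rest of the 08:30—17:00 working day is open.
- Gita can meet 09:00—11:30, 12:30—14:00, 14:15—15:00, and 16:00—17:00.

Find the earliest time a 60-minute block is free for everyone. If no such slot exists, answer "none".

Alice free within 08:30–17:00: 08:30–10:30, 14:15–17:00.
Brynn free within 08:30–17:00: 09:15–09:45, 11:15–11:30, 13:00–14:45, 15:45–16:00.
Jamal free within 08:30–17:00: 08:30–11:00, 12:15–12:30, 14:45–16:00.
Alice ∩ Brynn: 09:15–09:45, 14:15–14:45, 15:45–16:00.
Alice ∩ Brynn ∩ Emeka: 14:15–14:45.
Alice ∩ Brynn ∩ Emeka ∩ Jamal: (none).
Alice ∩ Brynn ∩ Emeka ∩ Jamal ∩ Gita: (none).
Windows ≥ 60 min: (none).

none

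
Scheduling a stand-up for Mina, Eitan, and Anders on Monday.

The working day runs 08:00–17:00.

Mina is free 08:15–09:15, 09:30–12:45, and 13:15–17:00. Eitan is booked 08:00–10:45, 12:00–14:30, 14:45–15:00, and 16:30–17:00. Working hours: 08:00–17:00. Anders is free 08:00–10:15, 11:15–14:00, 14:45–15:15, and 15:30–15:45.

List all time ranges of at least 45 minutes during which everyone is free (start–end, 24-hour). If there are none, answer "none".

Eitan free within 08:00–17:00: 10:45–12:00, 14:30–14:45, 15:00–16:30.
Mina ∩ Eitan: 10:45–12:00, 14:30–14:45, 15:00–16:30.
Mina ∩ Eitan ∩ Anders: 11:15–12:00, 15:00–15:15, 15:30–15:45.
Windows ≥ 45 min: 11:15–12:00.

11:15–12:00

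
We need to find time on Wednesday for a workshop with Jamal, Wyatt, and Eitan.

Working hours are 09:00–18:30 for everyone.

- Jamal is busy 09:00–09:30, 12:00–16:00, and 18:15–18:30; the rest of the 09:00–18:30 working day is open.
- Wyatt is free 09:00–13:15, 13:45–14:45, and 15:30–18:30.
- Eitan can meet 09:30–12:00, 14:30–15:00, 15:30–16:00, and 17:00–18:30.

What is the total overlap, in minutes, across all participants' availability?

Jamal free within 09:00–18:30: 09:30–12:00, 16:00–18:15.
Jamal ∩ Wyatt: 09:30–12:00, 16:00–18:15.
Jamal ∩ Wyatt ∩ Eitan: 09:30–12:00, 17:00–18:15.
Total common minutes: 150 + 75 = 225.

225 minutes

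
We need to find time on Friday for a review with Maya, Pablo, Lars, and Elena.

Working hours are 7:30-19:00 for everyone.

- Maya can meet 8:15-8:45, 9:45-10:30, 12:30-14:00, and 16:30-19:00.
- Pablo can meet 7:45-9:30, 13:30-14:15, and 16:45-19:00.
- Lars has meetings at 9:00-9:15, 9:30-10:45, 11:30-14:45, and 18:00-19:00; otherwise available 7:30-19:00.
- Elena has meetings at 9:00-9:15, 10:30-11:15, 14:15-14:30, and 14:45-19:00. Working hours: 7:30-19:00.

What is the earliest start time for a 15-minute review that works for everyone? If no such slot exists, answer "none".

08:15

Lars free within 07:30–19:00: 07:30–09:00, 09:15–09:30, 10:45–11:30, 14:45–18:00.
Elena free within 07:30–19:00: 07:30–09:00, 09:15–10:30, 11:15–14:15, 14:30–14:45.
Maya ∩ Pablo: 08:15–08:45, 13:30–14:00, 16:45–19:00.
Maya ∩ Pablo ∩ Lars: 08:15–08:45, 16:45–18:00.
Maya ∩ Pablo ∩ Lars ∩ Elena: 08:15–08:45.
Windows ≥ 15 min: 08:15–08:45.
Earliest such window starts at 08:15.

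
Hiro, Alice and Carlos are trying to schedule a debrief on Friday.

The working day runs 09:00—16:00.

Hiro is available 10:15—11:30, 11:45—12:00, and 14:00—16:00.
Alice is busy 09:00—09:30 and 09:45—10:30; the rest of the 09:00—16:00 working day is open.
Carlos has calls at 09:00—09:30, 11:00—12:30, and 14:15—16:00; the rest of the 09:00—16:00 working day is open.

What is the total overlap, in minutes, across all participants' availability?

45 minutes

Alice free within 09:00–16:00: 09:30–09:45, 10:30–16:00.
Carlos free within 09:00–16:00: 09:30–11:00, 12:30–14:15.
Hiro ∩ Alice: 10:30–11:30, 11:45–12:00, 14:00–16:00.
Hiro ∩ Alice ∩ Carlos: 10:30–11:00, 14:00–14:15.
Total common minutes: 30 + 15 = 45.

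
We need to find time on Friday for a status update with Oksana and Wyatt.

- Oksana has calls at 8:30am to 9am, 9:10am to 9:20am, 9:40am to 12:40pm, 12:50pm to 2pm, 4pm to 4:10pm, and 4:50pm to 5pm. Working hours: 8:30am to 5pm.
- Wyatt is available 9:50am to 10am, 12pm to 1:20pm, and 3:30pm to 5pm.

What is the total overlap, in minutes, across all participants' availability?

Oksana free within 08:30–17:00: 09:00–09:10, 09:20–09:40, 12:40–12:50, 14:00–16:00, 16:10–16:50.
Oksana ∩ Wyatt: 12:40–12:50, 15:30–16:00, 16:10–16:50.
Total common minutes: 10 + 30 + 40 = 80.

80 minutes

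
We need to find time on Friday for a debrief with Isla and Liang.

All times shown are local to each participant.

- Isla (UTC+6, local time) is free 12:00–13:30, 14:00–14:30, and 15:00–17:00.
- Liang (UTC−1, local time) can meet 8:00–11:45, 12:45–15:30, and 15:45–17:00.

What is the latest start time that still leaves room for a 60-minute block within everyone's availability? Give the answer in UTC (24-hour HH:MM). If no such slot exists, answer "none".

10:00

Isla → UTC: 06:00–07:30, 08:00–08:30, 09:00–11:00.
Liang → UTC: 09:00–12:45, 13:45–16:30, 16:45–18:00.
Isla ∩ Liang: 09:00–11:00.
Windows ≥ 60 min: 09:00–11:00.
Latest start in the last window 09:00–11:00 is 11:00 − 60 min = 10:00.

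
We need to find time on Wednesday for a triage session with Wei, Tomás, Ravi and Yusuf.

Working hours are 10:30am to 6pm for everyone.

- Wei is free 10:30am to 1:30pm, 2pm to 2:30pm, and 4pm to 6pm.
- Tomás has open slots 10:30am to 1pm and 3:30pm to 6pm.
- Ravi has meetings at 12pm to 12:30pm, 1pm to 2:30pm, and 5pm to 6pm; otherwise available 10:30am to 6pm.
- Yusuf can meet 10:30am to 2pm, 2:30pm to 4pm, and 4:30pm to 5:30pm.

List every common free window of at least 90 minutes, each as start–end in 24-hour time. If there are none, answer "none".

Ravi free within 10:30–18:00: 10:30–12:00, 12:30–13:00, 14:30–17:00.
Wei ∩ Tomás: 10:30–13:00, 16:00–18:00.
Wei ∩ Tomás ∩ Ravi: 10:30–12:00, 12:30–13:00, 16:00–17:00.
Wei ∩ Tomás ∩ Ravi ∩ Yusuf: 10:30–12:00, 12:30–13:00, 16:30–17:00.
Windows ≥ 90 min: 10:30–12:00.

10:30–12:00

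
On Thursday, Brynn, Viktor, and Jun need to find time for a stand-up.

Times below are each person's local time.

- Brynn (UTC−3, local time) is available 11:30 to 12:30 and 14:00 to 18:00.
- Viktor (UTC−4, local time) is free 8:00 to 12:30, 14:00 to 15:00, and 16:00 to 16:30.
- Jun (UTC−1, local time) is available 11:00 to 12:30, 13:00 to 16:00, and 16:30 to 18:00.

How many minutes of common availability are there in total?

Brynn → UTC: 14:30–15:30, 17:00–21:00.
Viktor → UTC: 12:00–16:30, 18:00–19:00, 20:00–20:30.
Jun → UTC: 12:00–13:30, 14:00–17:00, 17:30–19:00.
Brynn ∩ Viktor: 14:30–15:30, 18:00–19:00, 20:00–20:30.
Brynn ∩ Viktor ∩ Jun: 14:30–15:30, 18:00–19:00.
Total common minutes: 60 + 60 = 120.

120 minutes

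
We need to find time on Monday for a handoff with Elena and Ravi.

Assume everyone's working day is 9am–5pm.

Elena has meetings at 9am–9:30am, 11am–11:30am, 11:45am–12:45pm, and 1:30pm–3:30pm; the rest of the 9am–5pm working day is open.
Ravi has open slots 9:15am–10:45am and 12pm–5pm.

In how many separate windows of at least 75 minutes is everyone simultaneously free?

Elena free within 09:00–17:00: 09:30–11:00, 11:30–11:45, 12:45–13:30, 15:30–17:00.
Elena ∩ Ravi: 09:30–10:45, 12:45–13:30, 15:30–17:00.
Windows ≥ 75 min: 09:30–10:45, 15:30–17:00.
That's 2 windows.

2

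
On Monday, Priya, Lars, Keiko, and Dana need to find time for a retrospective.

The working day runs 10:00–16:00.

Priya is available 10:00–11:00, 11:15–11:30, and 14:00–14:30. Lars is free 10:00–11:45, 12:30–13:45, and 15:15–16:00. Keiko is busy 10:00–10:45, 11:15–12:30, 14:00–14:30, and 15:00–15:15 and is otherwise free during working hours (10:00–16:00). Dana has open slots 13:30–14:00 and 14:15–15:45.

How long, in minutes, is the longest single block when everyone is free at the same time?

0 minutes

Keiko free within 10:00–16:00: 10:45–11:15, 12:30–14:00, 14:30–15:00, 15:15–16:00.
Priya ∩ Lars: 10:00–11:00, 11:15–11:30.
Priya ∩ Lars ∩ Keiko: 10:45–11:00.
Priya ∩ Lars ∩ Keiko ∩ Dana: (none).
No common window.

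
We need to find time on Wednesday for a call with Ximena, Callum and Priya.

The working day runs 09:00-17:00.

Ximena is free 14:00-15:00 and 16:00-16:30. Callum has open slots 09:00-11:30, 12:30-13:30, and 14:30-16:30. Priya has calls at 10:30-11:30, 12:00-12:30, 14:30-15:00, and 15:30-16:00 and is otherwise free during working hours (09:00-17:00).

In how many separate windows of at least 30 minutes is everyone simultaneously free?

1

Priya free within 09:00–17:00: 09:00–10:30, 11:30–12:00, 12:30–14:30, 15:00–15:30, 16:00–17:00.
Ximena ∩ Callum: 14:30–15:00, 16:00–16:30.
Ximena ∩ Callum ∩ Priya: 16:00–16:30.
Windows ≥ 30 min: 16:00–16:30.
That's 1 window.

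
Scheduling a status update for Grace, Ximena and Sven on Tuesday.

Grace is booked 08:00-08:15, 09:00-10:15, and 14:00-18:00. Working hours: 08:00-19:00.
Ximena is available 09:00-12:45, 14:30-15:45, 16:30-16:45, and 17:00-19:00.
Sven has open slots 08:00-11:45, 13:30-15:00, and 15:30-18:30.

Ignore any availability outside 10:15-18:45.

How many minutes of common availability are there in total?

120 minutes

Grace free within 08:00–19:00: 08:15–09:00, 10:15–14:00, 18:00–19:00.
Grace ∩ Ximena: 10:15–12:45, 18:00–19:00.
Grace ∩ Ximena ∩ Sven: 10:15–11:45, 18:00–18:30.
Restricted to 10:15–18:45: 10:15–11:45, 18:00–18:30.
Total common minutes: 90 + 30 = 120.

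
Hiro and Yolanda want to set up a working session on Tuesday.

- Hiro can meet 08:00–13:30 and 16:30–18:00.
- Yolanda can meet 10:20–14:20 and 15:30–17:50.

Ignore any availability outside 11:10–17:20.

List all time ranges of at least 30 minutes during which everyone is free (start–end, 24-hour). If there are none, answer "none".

11:10–13:30, 16:30–17:20

Hiro ∩ Yolanda: 10:20–13:30, 16:30–17:50.
Restricted to 11:10–17:20: 11:10–13:30, 16:30–17:20.
Windows ≥ 30 min: 11:10–13:30, 16:30–17:20.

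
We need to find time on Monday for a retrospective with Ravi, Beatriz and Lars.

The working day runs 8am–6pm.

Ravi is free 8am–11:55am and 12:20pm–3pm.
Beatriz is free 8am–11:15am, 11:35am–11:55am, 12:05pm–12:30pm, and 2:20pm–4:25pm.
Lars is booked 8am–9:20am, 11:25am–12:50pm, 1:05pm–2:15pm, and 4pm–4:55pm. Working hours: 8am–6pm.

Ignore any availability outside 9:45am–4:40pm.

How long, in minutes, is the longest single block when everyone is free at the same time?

90 minutes

Lars free within 08:00–18:00: 09:20–11:25, 12:50–13:05, 14:15–16:00, 16:55–18:00.
Ravi ∩ Beatriz: 08:00–11:15, 11:35–11:55, 12:20–12:30, 14:20–15:00.
Ravi ∩ Beatriz ∩ Lars: 09:20–11:15, 14:20–15:00.
Restricted to 09:45–16:40: 09:45–11:15, 14:20–15:00.
Common window lengths: 90, 40 min; longest is 90.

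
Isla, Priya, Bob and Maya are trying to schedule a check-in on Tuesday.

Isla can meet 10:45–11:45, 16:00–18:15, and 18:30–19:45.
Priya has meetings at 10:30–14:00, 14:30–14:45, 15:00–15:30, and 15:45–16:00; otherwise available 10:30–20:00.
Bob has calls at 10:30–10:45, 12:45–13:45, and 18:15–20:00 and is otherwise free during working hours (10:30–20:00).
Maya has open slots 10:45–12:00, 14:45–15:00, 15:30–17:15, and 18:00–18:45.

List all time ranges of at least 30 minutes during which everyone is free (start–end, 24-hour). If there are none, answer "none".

Priya free within 10:30–20:00: 14:00–14:30, 14:45–15:00, 15:30–15:45, 16:00–20:00.
Bob free within 10:30–20:00: 10:45–12:45, 13:45–18:15.
Isla ∩ Priya: 16:00–18:15, 18:30–19:45.
Isla ∩ Priya ∩ Bob: 16:00–18:15.
Isla ∩ Priya ∩ Bob ∩ Maya: 16:00–17:15, 18:00–18:15.
Windows ≥ 30 min: 16:00–17:15.

16:00–17:15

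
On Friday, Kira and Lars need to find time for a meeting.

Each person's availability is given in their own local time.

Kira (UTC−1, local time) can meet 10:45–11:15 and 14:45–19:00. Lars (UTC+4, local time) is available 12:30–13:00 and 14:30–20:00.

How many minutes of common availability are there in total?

45 minutes

Kira → UTC: 11:45–12:15, 15:45–20:00.
Lars → UTC: 08:30–09:00, 10:30–16:00.
Kira ∩ Lars: 11:45–12:15, 15:45–16:00.
Total common minutes: 30 + 15 = 45.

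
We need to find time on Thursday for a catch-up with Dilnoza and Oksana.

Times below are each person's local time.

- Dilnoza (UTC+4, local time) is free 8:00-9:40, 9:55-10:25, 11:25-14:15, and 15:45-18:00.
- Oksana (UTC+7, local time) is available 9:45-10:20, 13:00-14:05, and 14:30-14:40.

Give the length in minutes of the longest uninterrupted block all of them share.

Dilnoza → UTC: 04:00–05:40, 05:55–06:25, 07:25–10:15, 11:45–14:00.
Oksana → UTC: 02:45–03:20, 06:00–07:05, 07:30–07:40.
Dilnoza ∩ Oksana: 06:00–06:25, 07:30–07:40.
Common window lengths: 25, 10 min; longest is 25.

25 minutes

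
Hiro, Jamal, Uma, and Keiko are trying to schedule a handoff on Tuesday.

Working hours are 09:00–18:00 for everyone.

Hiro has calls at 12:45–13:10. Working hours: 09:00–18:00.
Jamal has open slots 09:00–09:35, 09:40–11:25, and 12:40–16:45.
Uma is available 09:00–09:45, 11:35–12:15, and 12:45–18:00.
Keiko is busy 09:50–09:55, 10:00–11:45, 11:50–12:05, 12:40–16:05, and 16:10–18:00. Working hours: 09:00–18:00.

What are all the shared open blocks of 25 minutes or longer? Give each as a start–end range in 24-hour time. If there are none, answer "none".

09:00–09:35

Hiro free within 09:00–18:00: 09:00–12:45, 13:10–18:00.
Keiko free within 09:00–18:00: 09:00–09:50, 09:55–10:00, 11:45–11:50, 12:05–12:40, 16:05–16:10.
Hiro ∩ Jamal: 09:00–09:35, 09:40–11:25, 12:40–12:45, 13:10–16:45.
Hiro ∩ Jamal ∩ Uma: 09:00–09:35, 09:40–09:45, 13:10–16:45.
Hiro ∩ Jamal ∩ Uma ∩ Keiko: 09:00–09:35, 09:40–09:45, 16:05–16:10.
Windows ≥ 25 min: 09:00–09:35.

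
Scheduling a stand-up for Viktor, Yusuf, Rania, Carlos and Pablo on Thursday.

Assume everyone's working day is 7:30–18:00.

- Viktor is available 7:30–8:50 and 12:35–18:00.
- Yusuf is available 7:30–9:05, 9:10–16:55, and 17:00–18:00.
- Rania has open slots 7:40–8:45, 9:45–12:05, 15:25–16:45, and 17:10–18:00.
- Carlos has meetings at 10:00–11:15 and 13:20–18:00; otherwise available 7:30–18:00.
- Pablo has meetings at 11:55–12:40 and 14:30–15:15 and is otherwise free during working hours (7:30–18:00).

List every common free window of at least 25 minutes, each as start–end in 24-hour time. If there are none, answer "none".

Carlos free within 07:30–18:00: 07:30–10:00, 11:15–13:20.
Pablo free within 07:30–18:00: 07:30–11:55, 12:40–14:30, 15:15–18:00.
Viktor ∩ Yusuf: 07:30–08:50, 12:35–16:55, 17:00–18:00.
Viktor ∩ Yusuf ∩ Rania: 07:40–08:45, 15:25–16:45, 17:10–18:00.
Viktor ∩ Yusuf ∩ Rania ∩ Carlos: 07:40–08:45.
Viktor ∩ Yusuf ∩ Rania ∩ Carlos ∩ Pablo: 07:40–08:45.
Windows ≥ 25 min: 07:40–08:45.

07:40–08:45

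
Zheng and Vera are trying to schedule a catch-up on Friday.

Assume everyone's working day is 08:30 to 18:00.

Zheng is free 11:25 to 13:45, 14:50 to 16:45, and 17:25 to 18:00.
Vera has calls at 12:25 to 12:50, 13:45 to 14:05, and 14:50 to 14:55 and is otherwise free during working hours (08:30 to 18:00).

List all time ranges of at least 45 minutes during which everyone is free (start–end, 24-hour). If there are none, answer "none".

Vera free within 08:30–18:00: 08:30–12:25, 12:50–13:45, 14:05–14:50, 14:55–18:00.
Zheng ∩ Vera: 11:25–12:25, 12:50–13:45, 14:55–16:45, 17:25–18:00.
Windows ≥ 45 min: 11:25–12:25, 12:50–13:45, 14:55–16:45.

11:25–12:25, 12:50–13:45, 14:55–16:45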